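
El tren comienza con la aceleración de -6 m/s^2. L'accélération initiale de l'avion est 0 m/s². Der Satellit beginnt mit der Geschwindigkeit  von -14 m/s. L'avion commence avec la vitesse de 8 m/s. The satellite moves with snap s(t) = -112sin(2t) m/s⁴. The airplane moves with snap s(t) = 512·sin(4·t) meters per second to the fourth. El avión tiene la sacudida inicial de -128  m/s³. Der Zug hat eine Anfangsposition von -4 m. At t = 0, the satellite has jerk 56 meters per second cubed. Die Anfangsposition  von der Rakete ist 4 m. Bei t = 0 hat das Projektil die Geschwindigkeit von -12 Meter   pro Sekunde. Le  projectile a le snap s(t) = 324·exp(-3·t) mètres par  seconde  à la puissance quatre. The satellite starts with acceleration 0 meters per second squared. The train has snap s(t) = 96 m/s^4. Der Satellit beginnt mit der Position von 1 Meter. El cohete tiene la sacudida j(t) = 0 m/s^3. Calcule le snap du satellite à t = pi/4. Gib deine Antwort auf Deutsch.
Wir haben den Snap s(t) = -112·sin(2·t). Durch Einsetzen von t = pi/4: s(pi/4) = -112.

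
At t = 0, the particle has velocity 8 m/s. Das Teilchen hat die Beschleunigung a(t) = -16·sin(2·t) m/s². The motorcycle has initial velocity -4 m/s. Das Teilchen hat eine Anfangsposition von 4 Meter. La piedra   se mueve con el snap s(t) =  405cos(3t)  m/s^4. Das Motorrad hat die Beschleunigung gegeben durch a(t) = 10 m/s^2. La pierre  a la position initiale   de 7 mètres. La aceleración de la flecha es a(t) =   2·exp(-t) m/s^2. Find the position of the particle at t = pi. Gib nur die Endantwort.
The position at t = pi is x = 4.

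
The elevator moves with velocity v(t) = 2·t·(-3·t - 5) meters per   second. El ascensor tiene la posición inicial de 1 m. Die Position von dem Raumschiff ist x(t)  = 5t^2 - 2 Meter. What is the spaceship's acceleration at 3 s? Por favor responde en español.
Para resolver esto, necesitamos tomar 2 derivadas de nuestra ecuación de la posición x(t) = 5·t^2 - 2. Derivando la posición, obtenemos la velocidad: v(t) = 10·t. La derivada de la velocidad da la aceleración: a(t) = 10. Tenemos la aceleración a(t) = 10. Sustituyendo t = 3: a(3) = 10.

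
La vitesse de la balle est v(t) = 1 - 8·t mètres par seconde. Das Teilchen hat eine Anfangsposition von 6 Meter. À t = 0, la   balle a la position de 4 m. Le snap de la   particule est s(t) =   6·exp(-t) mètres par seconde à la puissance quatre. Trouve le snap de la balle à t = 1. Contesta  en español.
Debemos derivar nuestra ecuación de la velocidad v(t) = 1 - 8·t 3 veces. Tomando d/dt de v(t), encontramos a(t) = -8. La derivada de la aceleración da la sacudida: j(t) = 0. La derivada de la sacudida da el snap: s(t) = 0. Tenemos el snap s(t) = 0. Sustituyendo t = 1: s(1) = 0.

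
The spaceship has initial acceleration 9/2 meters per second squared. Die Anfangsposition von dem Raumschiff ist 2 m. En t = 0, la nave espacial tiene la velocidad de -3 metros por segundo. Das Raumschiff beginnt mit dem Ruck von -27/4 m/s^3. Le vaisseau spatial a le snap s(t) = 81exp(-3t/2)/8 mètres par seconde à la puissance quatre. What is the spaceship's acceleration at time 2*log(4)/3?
Starting from snap s(t) = 81·exp(-3·t/2)/8, we take 2 antiderivatives. The integral of snap, with j(0) = -27/4, gives jerk: j(t) = -27·exp(-3·t/2)/4. The antiderivative of jerk, with a(0) = 9/2, gives acceleration: a(t) = 9·exp(-3·t/2)/2. From the given acceleration equation a(t) = 9·exp(-3·t/2)/2, we substitute t = 2*log(4)/3 to get a = 9/8.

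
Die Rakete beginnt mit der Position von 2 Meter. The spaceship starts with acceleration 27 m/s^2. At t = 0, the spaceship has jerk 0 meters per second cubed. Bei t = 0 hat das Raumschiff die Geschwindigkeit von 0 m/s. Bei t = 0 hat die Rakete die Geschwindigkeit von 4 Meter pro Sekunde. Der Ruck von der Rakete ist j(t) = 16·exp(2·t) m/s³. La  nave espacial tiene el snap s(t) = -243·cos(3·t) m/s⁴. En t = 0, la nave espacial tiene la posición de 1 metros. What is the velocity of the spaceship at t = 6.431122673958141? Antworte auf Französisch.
Pour résoudre ceci, nous devons prendre 3 intégrales de notre équation du snap s(t) = -243·cos(3·t). En prenant ∫s(t)dt et en appliquant j(0) = 0, nous trouvons j(t) = -81·sin(3·t). En intégrant le jerk et en utilisant la condition initiale a(0) = 27, nous obtenons a(t) = 27·cos(3·t). En intégrant l'accélération et en utilisant la condition initiale v(0) = 0, nous obtenons v(t) = 9·sin(3·t). Nous avons la vitesse v(t) = 9·sin(3·t). En substituant t = 6.431122673958141: v(6.431122673958141) = 3.86446829342305.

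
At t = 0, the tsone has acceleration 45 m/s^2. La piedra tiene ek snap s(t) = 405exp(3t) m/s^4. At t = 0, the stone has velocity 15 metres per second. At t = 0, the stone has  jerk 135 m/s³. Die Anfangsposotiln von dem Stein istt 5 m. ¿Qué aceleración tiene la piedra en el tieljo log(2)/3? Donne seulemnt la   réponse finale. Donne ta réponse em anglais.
a(log(2)/3) = 90.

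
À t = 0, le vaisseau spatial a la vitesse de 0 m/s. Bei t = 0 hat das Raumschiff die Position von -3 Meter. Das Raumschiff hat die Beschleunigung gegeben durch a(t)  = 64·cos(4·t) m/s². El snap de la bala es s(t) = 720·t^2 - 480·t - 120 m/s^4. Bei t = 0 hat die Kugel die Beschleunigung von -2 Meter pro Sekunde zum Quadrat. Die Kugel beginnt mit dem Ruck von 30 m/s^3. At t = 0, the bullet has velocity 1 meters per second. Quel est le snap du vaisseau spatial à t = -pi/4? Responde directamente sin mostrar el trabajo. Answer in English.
s(-pi/4) = 1024.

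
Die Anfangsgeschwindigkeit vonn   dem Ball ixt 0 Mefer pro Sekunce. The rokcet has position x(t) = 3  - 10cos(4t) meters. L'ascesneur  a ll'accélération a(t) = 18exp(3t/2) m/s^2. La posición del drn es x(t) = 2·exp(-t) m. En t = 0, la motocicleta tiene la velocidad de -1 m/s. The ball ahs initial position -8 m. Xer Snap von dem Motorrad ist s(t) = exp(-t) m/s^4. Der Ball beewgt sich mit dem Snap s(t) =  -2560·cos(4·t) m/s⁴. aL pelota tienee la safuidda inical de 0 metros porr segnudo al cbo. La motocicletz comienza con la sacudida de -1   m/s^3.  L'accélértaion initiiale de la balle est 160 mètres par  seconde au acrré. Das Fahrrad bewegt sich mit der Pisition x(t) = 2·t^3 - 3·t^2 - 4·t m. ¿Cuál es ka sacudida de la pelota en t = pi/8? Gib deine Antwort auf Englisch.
We must find the antiderivative of our snap equation s(t) = -2560·cos(4·t) 1 time. The antiderivative of snap is jerk. Using j(0) = 0, we get j(t) = -640·sin(4·t). We have jerk j(t) = -640·sin(4·t). Substituting t = pi/8: j(pi/8) = -640.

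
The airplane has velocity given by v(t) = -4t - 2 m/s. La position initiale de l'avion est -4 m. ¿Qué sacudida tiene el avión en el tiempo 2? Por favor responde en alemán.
Ausgehend von der Geschwindigkeit v(t) = -4·t - 2, nehmen wir 2 Ableitungen. Die Ableitung von der Geschwindigkeit ergibt die Beschleunigung: a(t) = -4. Die Ableitung von der Beschleunigung ergibt den Ruck: j(t) = 0. Wir haben den Ruck j(t) = 0. Durch Einsetzen von t = 2: j(2) = 0.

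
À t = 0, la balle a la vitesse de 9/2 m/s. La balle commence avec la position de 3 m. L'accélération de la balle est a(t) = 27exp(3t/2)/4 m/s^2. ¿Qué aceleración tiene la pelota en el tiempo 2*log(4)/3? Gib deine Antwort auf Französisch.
Nous avons l'accélération a(t) = 27·exp(3·t/2)/4. En substituant t = 2*log(4)/3: a(2*log(4)/3) = 27.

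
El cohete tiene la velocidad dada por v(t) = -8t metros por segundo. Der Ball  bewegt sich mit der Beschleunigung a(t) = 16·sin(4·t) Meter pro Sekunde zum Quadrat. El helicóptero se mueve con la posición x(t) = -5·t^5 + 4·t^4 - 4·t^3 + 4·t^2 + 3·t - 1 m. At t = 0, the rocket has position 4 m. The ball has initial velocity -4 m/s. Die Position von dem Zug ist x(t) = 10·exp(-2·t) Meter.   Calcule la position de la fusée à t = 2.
Nous devons trouver la primitive de notre équation de la vitesse v(t) = -8·t 1 fois. En intégrant la vitesse et en utilisant la condition initiale x(0) = 4, nous obtenons x(t) = 4 - 4·t^2. De l'équation de la position x(t) = 4 - 4·t^2, nous substituons t = 2 pour obtenir x = -12.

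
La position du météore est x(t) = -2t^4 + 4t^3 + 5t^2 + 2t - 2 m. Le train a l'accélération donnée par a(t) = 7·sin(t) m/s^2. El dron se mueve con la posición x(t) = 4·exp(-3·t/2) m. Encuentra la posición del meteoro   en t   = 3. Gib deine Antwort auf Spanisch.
Usando x(t) = -2·t^4 + 4·t^3 + 5·t^2 + 2·t - 2 y sustituyendo t = 3, encontramos x = -5.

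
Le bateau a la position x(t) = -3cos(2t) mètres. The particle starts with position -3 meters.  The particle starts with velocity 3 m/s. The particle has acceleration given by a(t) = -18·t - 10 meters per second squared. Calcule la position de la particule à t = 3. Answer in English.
To find the answer, we compute 2 antiderivatives of a(t) = -18·t - 10. The antiderivative of acceleration, with v(0) = 3, gives velocity: v(t) = -9·t^2 - 10·t + 3. Taking ∫v(t)dt and applying x(0) = -3, we find x(t) = -3·t^3 - 5·t^2 + 3·t - 3. From the given position equation x(t) = -3·t^3 - 5·t^2 + 3·t - 3, we substitute t = 3 to get x = -120.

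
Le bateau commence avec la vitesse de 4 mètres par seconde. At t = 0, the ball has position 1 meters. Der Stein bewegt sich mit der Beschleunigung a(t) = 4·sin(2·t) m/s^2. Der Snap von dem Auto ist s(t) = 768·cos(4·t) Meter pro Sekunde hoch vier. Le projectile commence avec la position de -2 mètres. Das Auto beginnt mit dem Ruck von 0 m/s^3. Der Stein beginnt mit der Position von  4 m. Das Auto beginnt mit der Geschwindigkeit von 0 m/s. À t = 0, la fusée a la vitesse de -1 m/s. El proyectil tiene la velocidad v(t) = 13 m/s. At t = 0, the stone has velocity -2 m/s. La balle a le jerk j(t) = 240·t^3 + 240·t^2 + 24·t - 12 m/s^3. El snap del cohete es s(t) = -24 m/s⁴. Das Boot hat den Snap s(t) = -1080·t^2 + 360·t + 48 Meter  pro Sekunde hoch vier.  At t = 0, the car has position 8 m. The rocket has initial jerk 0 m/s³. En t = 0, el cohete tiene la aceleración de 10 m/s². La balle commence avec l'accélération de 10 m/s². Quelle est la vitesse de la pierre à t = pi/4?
Nous devons trouver la primitive de notre équation de l'accélération a(t) = 4·sin(2·t) 1 fois. En intégrant l'accélération et en utilisant la condition initiale v(0) = -2, nous obtenons v(t) = -2·cos(2·t). En utilisant v(t) = -2·cos(2·t) et en substituant t = pi/4, nous trouvons v = 0.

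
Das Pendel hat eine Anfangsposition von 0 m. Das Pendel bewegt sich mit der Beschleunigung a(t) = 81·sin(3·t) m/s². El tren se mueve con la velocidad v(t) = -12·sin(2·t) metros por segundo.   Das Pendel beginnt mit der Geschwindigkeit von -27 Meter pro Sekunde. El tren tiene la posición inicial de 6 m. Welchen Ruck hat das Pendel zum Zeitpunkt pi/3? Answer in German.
Um dies zu lösen, müssen wir 1 Ableitung unserer Gleichung für die Beschleunigung a(t) = 81·sin(3·t) nehmen. Die Ableitung von der Beschleunigung ergibt den Ruck: j(t) = 243·cos(3·t). Aus der Gleichung für den Ruck j(t) = 243·cos(3·t), setzen wir t = pi/3 ein und erhalten j = -243.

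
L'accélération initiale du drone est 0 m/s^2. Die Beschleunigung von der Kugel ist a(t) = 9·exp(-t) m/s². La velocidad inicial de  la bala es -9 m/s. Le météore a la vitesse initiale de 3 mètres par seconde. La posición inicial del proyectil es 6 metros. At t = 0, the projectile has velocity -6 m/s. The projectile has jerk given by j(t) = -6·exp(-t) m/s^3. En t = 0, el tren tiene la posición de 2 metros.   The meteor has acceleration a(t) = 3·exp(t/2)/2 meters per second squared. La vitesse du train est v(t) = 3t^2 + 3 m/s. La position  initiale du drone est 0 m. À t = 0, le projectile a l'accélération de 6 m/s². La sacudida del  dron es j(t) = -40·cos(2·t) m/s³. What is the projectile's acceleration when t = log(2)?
We need to integrate our jerk equation j(t) = -6·exp(-t) 1 time. The integral of jerk, with a(0) = 6, gives acceleration: a(t) = 6·exp(-t). We have acceleration a(t) = 6·exp(-t). Substituting t = log(2): a(log(2)) = 3.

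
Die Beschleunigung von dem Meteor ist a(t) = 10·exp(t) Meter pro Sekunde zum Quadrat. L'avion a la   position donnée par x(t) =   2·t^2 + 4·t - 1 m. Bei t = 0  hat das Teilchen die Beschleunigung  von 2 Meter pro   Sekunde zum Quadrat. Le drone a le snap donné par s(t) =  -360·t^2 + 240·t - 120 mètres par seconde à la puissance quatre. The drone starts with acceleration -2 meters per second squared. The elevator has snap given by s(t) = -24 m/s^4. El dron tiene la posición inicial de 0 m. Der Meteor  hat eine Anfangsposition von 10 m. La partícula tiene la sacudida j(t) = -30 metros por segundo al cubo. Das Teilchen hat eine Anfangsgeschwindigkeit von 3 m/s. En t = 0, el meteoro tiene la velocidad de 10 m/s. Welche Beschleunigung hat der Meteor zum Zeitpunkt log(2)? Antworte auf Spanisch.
De la ecuación de la aceleración a(t) = 10·exp(t), sustituimos t = log(2) para obtener a = 20.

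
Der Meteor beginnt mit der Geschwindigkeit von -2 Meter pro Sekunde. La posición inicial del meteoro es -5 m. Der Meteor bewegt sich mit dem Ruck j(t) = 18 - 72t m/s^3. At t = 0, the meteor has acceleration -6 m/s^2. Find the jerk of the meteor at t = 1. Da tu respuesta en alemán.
Aus der Gleichung für den Ruck j(t) = 18 - 72·t, setzen wir t = 1 ein und erhalten j = -54.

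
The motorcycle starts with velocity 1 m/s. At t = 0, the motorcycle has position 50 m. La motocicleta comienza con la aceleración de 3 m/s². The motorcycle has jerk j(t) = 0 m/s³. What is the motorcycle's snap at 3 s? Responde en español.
Partiendo de la sacudida j(t) = 0, tomamos 1 derivada. Tomando d/dt de j(t), encontramos s(t) = 0. De la ecuación del snap s(t) = 0, sustituimos t = 3 para obtener s = 0.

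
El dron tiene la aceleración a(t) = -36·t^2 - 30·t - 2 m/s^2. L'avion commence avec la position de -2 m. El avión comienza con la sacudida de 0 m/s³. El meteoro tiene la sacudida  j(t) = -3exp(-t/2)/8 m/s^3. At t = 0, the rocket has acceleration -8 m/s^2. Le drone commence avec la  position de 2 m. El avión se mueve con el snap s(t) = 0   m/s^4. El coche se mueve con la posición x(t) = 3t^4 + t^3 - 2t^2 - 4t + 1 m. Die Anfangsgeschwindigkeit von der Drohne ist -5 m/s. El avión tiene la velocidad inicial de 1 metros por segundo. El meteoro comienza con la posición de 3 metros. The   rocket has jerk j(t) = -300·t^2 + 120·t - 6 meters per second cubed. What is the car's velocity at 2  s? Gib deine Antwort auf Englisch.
We must differentiate our position equation x(t) = 3·t^4 + t^3 - 2·t^2 - 4·t + 1 1 time. The derivative of position gives velocity: v(t) = 12·t^3 + 3·t^2 - 4·t - 4. From the given velocity equation v(t) = 12·t^3 + 3·t^2 - 4·t - 4, we substitute t = 2 to get v = 96.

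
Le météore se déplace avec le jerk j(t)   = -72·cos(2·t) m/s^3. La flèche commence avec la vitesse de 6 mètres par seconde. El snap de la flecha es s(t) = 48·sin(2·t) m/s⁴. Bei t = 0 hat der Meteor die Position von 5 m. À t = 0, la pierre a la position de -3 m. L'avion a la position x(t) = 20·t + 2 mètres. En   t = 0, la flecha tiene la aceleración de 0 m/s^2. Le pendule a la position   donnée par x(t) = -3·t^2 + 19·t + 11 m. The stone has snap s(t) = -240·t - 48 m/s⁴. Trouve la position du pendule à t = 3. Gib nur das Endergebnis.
À t = 3, x = 41.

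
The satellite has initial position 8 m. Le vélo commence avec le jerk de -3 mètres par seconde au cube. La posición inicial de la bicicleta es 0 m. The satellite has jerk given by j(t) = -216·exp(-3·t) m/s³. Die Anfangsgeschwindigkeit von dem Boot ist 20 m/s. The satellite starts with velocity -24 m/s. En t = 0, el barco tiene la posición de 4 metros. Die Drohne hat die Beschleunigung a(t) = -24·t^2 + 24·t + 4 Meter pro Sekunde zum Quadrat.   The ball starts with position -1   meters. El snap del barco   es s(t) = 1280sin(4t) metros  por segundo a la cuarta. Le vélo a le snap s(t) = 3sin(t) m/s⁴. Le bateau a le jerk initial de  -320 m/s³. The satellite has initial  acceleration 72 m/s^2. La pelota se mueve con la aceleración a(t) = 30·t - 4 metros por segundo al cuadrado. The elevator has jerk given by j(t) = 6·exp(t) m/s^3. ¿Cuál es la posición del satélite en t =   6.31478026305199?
Partiendo de la sacudida j(t) = -216·exp(-3·t), tomamos 3 integrales. La integral de la sacudida es la aceleración. Usando a(0) = 72, obtenemos a(t) = 72·exp(-3·t). La integral de la aceleración es la velocidad. Usando v(0) = -24, obtenemos v(t) = -24·exp(-3·t). La integral de la velocidad es la posición. Usando x(0) = 8, obtenemos x(t) = 8·exp(-3·t). Tenemos la posición x(t) = 8·exp(-3·t). Sustituyendo t = 6.31478026305199: x(6.31478026305199) = 4.73878842491589E-8.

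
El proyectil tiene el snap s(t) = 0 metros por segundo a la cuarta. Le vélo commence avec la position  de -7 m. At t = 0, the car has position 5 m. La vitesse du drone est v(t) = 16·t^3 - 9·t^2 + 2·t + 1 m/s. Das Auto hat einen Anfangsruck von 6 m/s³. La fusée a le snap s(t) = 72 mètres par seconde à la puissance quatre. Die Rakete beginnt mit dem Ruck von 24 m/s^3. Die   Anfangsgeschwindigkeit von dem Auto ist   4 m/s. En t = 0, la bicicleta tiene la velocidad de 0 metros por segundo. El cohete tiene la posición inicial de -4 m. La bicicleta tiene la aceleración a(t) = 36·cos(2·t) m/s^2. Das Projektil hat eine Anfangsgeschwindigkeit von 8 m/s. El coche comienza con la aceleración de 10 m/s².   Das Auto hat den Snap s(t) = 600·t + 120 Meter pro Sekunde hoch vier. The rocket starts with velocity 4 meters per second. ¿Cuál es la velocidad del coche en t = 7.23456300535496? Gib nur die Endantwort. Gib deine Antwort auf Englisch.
v(7.23456300535496) = 76290.3602471557.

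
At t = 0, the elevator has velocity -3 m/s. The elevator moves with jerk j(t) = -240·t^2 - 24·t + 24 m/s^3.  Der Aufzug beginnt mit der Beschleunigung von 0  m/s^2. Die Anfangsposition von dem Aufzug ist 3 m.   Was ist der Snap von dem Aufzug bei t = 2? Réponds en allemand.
Ausgehend von dem Ruck j(t) = -240·t^2 - 24·t + 24, nehmen wir 1 Ableitung. Mit d/dt von j(t) finden wir s(t) = -480·t - 24. Wir haben den Snap s(t) = -480·t - 24. Durch Einsetzen von t = 2: s(2) = -984.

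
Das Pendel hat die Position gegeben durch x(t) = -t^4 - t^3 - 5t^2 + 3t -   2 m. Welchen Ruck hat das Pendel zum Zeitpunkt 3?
Ausgehend von der Position x(t) = -t^4 - t^3 - 5·t^2 + 3·t - 2, nehmen wir 3 Ableitungen. Die Ableitung von der Position ergibt die Geschwindigkeit: v(t) = -4·t^3 - 3·t^2 - 10·t + 3. Mit d/dt von v(t) finden wir a(t) = -12·t^2 - 6·t - 10. Die Ableitung von der Beschleunigung ergibt den Ruck: j(t) = -24·t - 6. Aus der Gleichung für den Ruck j(t) = -24·t - 6, setzen wir t = 3 ein und erhalten j = -78.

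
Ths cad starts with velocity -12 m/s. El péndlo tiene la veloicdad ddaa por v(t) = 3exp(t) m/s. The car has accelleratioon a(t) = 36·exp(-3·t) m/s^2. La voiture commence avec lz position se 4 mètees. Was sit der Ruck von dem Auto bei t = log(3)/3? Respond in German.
Um dies zu lösen, müssen wir 1 Ableitung unserer Gleichung für die Beschleunigung a(t) = 36·exp(-3·t) nehmen. Die Ableitung von der Beschleunigung ergibt den Ruck: j(t) = -108·exp(-3·t). Wir haben den Ruck j(t) = -108·exp(-3·t). Durch Einsetzen von t = log(3)/3: j(log(3)/3) = -36.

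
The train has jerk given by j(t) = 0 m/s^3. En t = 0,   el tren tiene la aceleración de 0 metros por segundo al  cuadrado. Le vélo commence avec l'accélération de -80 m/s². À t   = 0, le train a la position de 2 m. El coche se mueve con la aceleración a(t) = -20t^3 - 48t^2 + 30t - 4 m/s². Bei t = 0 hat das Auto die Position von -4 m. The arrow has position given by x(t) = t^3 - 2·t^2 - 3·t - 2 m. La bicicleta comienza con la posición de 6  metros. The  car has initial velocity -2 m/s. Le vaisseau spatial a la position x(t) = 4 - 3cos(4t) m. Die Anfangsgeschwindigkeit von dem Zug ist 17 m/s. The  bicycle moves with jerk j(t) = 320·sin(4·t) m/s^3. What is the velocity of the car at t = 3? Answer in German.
Wir müssen unsere Gleichung für die Beschleunigung a(t) = -20·t^3 - 48·t^2 + 30·t - 4 1-mal integrieren. Durch Integration von der Beschleunigung und Verwendung der Anfangsbedingung v(0) = -2, erhalten wir v(t) = -5·t^4 - 16·t^3 + 15·t^2 - 4·t - 2. Aus der Gleichung für die Geschwindigkeit v(t) = -5·t^4 - 16·t^3 + 15·t^2 - 4·t - 2, setzen wir t = 3 ein und erhalten v = -716.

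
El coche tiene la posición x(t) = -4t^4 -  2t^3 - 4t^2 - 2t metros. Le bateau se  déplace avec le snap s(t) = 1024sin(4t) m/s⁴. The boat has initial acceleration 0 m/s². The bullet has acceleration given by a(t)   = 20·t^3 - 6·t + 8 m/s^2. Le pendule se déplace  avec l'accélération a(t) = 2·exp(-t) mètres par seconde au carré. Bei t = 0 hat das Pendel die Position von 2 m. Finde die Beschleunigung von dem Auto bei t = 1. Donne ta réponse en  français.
Nous devons dériver notre équation de la position x(t) = -4·t^4 - 2·t^3 - 4·t^2 - 2·t 2 fois. En dérivant la position, nous obtenons la vitesse: v(t) = -16·t^3 - 6·t^2 - 8·t - 2. En dérivant la vitesse, nous obtenons l'accélération: a(t) = -48·t^2 - 12·t - 8. En utilisant a(t) = -48·t^2 - 12·t - 8 et en substituant t = 1, nous trouvons a = -68.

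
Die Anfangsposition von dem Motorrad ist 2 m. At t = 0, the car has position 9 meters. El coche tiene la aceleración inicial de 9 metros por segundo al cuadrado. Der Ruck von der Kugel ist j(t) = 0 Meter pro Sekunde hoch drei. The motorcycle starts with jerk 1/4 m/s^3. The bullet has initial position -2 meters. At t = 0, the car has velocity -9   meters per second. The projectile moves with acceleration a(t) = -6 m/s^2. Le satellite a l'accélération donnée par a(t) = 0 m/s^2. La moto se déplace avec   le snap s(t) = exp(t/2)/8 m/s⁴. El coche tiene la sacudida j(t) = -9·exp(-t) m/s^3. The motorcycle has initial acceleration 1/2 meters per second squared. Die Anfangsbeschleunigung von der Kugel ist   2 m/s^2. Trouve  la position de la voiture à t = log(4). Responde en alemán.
Um dies zu lösen, müssen wir 3 Integrale unserer Gleichung für den Ruck j(t) = -9·exp(-t) finden. Das Integral von dem Ruck ist die Beschleunigung. Mit a(0) = 9 erhalten wir a(t) = 9·exp(-t). Mit ∫a(t)dt und Anwendung von v(0) = -9, finden wir v(t) = -9·exp(-t). Durch Integration von der Geschwindigkeit und Verwendung der Anfangsbedingung x(0) = 9, erhalten wir x(t) = 9·exp(-t). Aus der Gleichung für die Position x(t) = 9·exp(-t), setzen wir t = log(4) ein und erhalten x = 9/4.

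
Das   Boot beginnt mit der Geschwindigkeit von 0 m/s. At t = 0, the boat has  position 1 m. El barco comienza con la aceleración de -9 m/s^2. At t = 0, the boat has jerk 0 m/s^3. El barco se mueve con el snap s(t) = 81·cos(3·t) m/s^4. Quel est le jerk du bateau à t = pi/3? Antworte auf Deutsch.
Wir müssen die Stammfunktion unserer Gleichung für den Snap s(t) = 81·cos(3·t) 1-mal finden. Die Stammfunktion von dem Snap ist der Ruck. Mit j(0) = 0 erhalten wir j(t) = 27·sin(3·t). Mit j(t) = 27·sin(3·t) und Einsetzen von t = pi/3, finden wir j = 0.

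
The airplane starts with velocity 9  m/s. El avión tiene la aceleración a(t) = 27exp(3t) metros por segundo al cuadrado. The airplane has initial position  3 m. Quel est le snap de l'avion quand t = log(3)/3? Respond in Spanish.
Partiendo de la aceleración a(t) = 27·exp(3·t), tomamos 2 derivadas. La derivada de la aceleración da la sacudida: j(t) = 81·exp(3·t). Derivando la sacudida, obtenemos el snap: s(t) = 243·exp(3·t). De la ecuación del snap s(t) = 243·exp(3·t), sustituimos t = log(3)/3 para obtener s = 729.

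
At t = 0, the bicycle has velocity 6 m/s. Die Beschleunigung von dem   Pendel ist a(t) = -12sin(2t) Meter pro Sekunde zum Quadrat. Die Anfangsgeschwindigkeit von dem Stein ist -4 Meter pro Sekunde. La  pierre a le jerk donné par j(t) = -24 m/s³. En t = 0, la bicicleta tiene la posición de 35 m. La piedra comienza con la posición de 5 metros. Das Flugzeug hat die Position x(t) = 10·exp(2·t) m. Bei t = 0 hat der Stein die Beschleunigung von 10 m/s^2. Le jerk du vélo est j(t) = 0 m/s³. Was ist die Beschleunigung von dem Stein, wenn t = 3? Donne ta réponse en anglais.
We need to integrate our jerk equation j(t) = -24 1 time. Finding the integral of j(t) and using a(0) = 10: a(t) = 10 - 24·t. Using a(t) = 10 - 24·t and substituting t = 3, we find a = -62.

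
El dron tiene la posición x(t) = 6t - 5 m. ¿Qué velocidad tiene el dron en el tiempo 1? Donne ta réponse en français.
Nous devons dériver notre équation de la position x(t) = 6·t - 5 1 fois. En dérivant la position, nous obtenons la vitesse: v(t) = 6. De l'équation de la vitesse v(t) = 6, nous substituons t = 1 pour obtenir v = 6.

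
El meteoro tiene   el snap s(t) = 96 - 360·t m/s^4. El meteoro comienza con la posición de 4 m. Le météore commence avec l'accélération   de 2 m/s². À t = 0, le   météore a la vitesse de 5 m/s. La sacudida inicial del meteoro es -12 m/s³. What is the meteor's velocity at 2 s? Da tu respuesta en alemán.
Um dies zu lösen, müssen wir 3 Integrale unserer Gleichung für den Snap s(t) = 96 - 360·t finden. Das Integral von dem Snap, mit j(0) = -12, ergibt den Ruck: j(t) = -180·t^2 + 96·t - 12. Durch Integration von dem Ruck und Verwendung der Anfangsbedingung a(0) = 2, erhalten wir a(t) = -60·t^3 + 48·t^2 - 12·t + 2. Das Integral von der Beschleunigung, mit v(0) = 5, ergibt die Geschwindigkeit: v(t) = -15·t^4 + 16·t^3 - 6·t^2 + 2·t + 5. Aus der Gleichung für die Geschwindigkeit v(t) = -15·t^4 + 16·t^3 - 6·t^2 + 2·t + 5, setzen wir t = 2 ein und erhalten v = -127.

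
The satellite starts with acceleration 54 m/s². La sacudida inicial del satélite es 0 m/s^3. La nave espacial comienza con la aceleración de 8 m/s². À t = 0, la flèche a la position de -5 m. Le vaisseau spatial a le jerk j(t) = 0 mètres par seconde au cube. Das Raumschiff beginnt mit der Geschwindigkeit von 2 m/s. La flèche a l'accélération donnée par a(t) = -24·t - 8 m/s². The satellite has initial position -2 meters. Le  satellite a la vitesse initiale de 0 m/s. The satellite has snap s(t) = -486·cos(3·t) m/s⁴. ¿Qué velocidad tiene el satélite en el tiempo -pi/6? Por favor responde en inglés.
Starting from snap s(t) = -486·cos(3·t), we take 3 integrals. The integral of snap, with j(0) = 0, gives jerk: j(t) = -162·sin(3·t). The integral of jerk is acceleration. Using a(0) = 54, we get a(t) = 54·cos(3·t). Integrating acceleration and using the initial condition v(0) = 0, we get v(t) = 18·sin(3·t). We have velocity v(t) = 18·sin(3·t). Substituting t = -pi/6: v(-pi/6) = -18.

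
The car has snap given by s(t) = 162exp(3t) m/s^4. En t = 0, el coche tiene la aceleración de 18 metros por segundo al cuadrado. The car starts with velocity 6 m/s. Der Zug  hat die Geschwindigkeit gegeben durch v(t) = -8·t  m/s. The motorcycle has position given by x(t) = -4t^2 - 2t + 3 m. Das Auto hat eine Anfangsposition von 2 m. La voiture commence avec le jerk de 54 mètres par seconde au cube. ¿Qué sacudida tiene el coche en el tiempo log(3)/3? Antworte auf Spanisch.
Para resolver esto, necesitamos tomar 1 antiderivada de nuestra ecuación del snap s(t) = 162·exp(3·t). Tomando ∫s(t)dt y aplicando j(0) = 54, encontramos j(t) = 54·exp(3·t). Tenemos la sacudida j(t) = 54·exp(3·t). Sustituyendo t = log(3)/3: j(log(3)/3) = 162.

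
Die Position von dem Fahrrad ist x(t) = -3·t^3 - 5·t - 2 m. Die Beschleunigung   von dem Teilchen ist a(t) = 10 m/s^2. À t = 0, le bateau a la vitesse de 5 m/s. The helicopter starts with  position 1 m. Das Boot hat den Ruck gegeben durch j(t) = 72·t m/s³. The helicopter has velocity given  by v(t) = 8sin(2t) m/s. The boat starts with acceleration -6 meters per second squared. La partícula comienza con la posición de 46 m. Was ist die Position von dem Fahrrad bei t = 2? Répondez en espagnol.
De la ecuación de la posición x(t) = -3·t^3 - 5·t - 2, sustituimos t = 2 para obtener x = -36.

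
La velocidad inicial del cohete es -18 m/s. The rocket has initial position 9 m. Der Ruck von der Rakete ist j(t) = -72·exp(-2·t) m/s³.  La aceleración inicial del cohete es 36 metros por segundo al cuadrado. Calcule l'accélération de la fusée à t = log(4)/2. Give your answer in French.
En partant du jerk j(t) = -72·exp(-2·t), nous prenons 1 intégrale. La primitive du jerk, avec a(0) = 36, donne l'accélération: a(t) = 36·exp(-2·t). Nous avons l'accélération a(t) = 36·exp(-2·t). En substituant t = log(4)/2: a(log(4)/2) = 9.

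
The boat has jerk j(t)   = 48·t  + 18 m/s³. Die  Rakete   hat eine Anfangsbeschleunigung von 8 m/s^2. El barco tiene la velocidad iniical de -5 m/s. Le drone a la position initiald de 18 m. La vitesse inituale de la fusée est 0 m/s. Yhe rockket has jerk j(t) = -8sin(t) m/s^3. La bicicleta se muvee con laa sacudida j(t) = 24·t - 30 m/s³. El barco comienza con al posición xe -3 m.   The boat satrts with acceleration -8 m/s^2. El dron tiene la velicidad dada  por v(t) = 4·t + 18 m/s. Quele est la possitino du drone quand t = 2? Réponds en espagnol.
Para resolver esto, necesitamos tomar 1 integral de nuestra ecuación de la velocidad v(t) = 4·t + 18. Tomando ∫v(t)dt y aplicando x(0) = 18, encontramos x(t) = 2·t^2 + 18·t + 18. Tenemos la posición x(t) = 2·t^2 + 18·t + 18. Sustituyendo t = 2: x(2) = 62.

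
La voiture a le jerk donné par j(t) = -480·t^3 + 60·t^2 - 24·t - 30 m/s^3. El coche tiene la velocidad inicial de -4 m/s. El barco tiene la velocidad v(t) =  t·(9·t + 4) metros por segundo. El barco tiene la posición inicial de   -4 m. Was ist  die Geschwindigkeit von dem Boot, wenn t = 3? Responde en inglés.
Using v(t) = t·(9·t + 4) and substituting t = 3, we find v = 93.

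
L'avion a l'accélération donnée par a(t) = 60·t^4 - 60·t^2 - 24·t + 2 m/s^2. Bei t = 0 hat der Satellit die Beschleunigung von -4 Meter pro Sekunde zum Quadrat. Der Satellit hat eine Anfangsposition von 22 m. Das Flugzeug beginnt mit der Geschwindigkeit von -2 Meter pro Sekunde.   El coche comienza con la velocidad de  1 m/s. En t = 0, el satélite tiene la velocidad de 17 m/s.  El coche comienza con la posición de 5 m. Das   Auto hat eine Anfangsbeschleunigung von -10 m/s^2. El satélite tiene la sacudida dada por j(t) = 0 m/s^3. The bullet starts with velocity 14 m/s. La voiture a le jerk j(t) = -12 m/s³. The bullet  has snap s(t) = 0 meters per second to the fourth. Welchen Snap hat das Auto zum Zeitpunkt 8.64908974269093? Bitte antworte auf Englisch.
To solve this, we need to take 1 derivative of our jerk equation j(t) = -12. Differentiating jerk, we get snap: s(t) = 0. Using s(t) = 0 and substituting t = 8.64908974269093, we find s = 0.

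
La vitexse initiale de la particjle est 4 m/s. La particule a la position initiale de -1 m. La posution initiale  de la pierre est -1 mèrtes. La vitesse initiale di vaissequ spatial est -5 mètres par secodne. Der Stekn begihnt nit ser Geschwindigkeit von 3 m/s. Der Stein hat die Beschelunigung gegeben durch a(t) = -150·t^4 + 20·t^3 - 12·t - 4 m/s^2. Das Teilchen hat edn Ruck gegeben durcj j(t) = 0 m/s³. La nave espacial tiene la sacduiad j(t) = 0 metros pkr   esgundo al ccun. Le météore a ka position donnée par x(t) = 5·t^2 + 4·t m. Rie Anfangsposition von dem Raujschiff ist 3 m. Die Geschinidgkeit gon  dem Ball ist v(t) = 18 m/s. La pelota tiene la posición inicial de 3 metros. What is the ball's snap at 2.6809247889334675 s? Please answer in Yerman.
Ausgehend von der Geschwindigkeit v(t) = 18, nehmen wir 3 Ableitungen. Durch Ableiten von der Geschwindigkeit erhalten wir die Beschleunigung: a(t) = 0. Die Ableitung von der Beschleunigung ergibt den Ruck: j(t) = 0. Durch Ableiten von dem Ruck erhalten wir den Snap: s(t) = 0. Mit s(t) = 0 und Einsetzen von t = 2.6809247889334675, finden wir s = 0.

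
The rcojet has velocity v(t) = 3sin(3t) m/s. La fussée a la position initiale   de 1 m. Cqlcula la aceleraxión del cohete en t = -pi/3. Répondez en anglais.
We must differentiate our velocity equation v(t) = 3·sin(3·t) 1 time. The derivative of velocity gives acceleration: a(t) = 9·cos(3·t). We have acceleration a(t) = 9·cos(3·t). Substituting t = -pi/3: a(-pi/3) = -9.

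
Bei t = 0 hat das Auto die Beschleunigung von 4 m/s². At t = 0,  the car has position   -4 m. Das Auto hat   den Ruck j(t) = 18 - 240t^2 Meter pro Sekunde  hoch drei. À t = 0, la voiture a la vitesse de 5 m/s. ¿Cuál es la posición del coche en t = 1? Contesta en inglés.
To find the answer, we compute 3 antiderivatives of j(t) = 18 - 240·t^2. Finding the integral of j(t) and using a(0) = 4: a(t) = -80·t^3 + 18·t + 4. Finding the antiderivative of a(t) and using v(0) = 5: v(t) = -20·t^4 + 9·t^2 + 4·t + 5. The antiderivative of velocity, with x(0) = -4, gives position: x(t) = -4·t^5 + 3·t^3 + 2·t^2 + 5·t - 4. Using x(t) = -4·t^5 + 3·t^3 + 2·t^2 + 5·t - 4 and substituting t = 1, we find x = 2.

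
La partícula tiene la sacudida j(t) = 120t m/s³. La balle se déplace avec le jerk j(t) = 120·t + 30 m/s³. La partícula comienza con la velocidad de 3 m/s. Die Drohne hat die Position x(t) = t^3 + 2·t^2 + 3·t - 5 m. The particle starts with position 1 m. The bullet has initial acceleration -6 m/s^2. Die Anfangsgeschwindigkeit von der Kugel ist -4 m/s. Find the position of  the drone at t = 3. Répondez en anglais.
From the given position equation x(t) = t^3 + 2·t^2 + 3·t - 5, we substitute t = 3 to get x = 49.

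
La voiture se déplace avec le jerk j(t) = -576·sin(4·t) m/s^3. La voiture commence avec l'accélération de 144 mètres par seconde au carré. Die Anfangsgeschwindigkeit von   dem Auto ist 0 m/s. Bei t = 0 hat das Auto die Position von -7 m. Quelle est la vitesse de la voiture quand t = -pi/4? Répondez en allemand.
Um dies zu lösen, müssen wir 2 Stammfunktionen unserer Gleichung für den Ruck j(t) = -576·sin(4·t) finden. Durch Integration von dem Ruck und Verwendung der Anfangsbedingung a(0) = 144, erhalten wir a(t) = 144·cos(4·t). Mit ∫a(t)dt und Anwendung von v(0) = 0, finden wir v(t) = 36·sin(4·t). Mit v(t) = 36·sin(4·t) und Einsetzen von t = -pi/4, finden wir v = 0.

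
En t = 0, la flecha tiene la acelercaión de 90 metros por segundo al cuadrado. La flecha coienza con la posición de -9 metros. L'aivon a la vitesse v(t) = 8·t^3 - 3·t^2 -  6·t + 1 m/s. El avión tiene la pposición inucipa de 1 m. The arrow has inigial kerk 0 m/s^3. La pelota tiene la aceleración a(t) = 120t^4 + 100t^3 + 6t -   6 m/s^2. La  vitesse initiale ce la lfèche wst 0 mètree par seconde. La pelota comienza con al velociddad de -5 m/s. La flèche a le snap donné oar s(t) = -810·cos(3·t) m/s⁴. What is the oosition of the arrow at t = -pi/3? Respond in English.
To solve this, we need to take 4 antiderivatives of our snap equation s(t) = -810·cos(3·t). Taking ∫s(t)dt and applying j(0) = 0, we find j(t) = -270·sin(3·t). Finding the antiderivative of j(t) and using a(0) = 90: a(t) = 90·cos(3·t). Integrating acceleration and using the initial condition v(0) = 0, we get v(t) = 30·sin(3·t). Taking ∫v(t)dt and applying x(0) = -9, we find x(t) = 1 - 10·cos(3·t). Using x(t) = 1 - 10·cos(3·t) and substituting t = -pi/3, we find x = 11.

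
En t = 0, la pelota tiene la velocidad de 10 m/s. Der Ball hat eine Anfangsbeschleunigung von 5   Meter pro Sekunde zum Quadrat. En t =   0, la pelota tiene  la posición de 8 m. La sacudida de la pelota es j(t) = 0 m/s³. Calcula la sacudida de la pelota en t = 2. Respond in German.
Aus der Gleichung für den Ruck j(t) = 0, setzen wir t = 2 ein und erhalten j = 0.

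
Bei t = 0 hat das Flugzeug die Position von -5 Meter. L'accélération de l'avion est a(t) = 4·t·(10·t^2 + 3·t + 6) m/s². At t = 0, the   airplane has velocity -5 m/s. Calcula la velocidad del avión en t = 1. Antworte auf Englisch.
We must find the antiderivative of our acceleration equation a(t) = 4·t·(10·t^2 + 3·t + 6) 1 time. Finding the integral of a(t) and using v(0) = -5: v(t) = 10·t^4 + 4·t^3 + 12·t^2 - 5. Using v(t) = 10·t^4 + 4·t^3 + 12·t^2 - 5 and substituting t = 1, we find v = 21.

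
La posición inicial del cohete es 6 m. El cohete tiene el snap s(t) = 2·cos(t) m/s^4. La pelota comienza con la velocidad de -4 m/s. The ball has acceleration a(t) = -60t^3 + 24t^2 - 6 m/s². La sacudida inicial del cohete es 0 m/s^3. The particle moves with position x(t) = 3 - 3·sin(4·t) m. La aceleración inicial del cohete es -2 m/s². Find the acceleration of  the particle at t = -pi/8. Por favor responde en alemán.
Wir müssen unsere Gleichung für die Position x(t) = 3 - 3·sin(4·t) 2-mal ableiten. Durch Ableiten von der Position erhalten wir die Geschwindigkeit: v(t) = -12·cos(4·t). Die Ableitung von der Geschwindigkeit ergibt die Beschleunigung: a(t) = 48·sin(4·t). Wir haben die Beschleunigung a(t) = 48·sin(4·t). Durch Einsetzen von t = -pi/8: a(-pi/8) = -48.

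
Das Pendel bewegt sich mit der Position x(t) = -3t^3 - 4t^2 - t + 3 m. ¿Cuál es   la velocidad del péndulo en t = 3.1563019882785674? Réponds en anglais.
We must differentiate our position equation x(t) = -3·t^3 - 4·t^2 - t + 3 1 time. Taking d/dt of x(t), we find v(t) = -9·t^2 - 8·t - 1. From the given velocity equation v(t) = -9·t^2 - 8·t - 1, we substitute t = 3.1563019882785674 to get v = -115.910596077130.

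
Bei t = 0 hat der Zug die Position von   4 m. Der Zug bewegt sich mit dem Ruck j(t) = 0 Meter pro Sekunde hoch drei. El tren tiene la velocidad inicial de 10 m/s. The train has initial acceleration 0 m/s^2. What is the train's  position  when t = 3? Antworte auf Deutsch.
Wir müssen das Integral unserer Gleichung für den Ruck j(t) = 0 3-mal finden. Mit ∫j(t)dt und Anwendung von a(0) = 0, finden wir a(t) = 0. Die Stammfunktion von der Beschleunigung ist die Geschwindigkeit. Mit v(0) = 10 erhalten wir v(t) = 10. Durch Integration von der Geschwindigkeit und Verwendung der Anfangsbedingung x(0) = 4, erhalten wir x(t) = 10·t + 4. Mit x(t) = 10·t + 4 und Einsetzen von t = 3, finden wir x = 34.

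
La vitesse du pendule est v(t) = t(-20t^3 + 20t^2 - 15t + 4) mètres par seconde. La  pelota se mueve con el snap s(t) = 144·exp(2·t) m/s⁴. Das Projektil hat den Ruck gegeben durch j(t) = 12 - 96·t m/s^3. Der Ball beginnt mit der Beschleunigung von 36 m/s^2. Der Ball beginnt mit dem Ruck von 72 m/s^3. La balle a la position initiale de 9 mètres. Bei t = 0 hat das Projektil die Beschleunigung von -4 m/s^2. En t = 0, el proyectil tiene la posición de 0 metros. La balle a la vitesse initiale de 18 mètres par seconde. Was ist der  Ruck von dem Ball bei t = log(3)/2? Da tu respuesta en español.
Debemos encontrar la integral de nuestra ecuación del snap s(t) = 144·exp(2·t) 1 vez. La antiderivada del snap es la sacudida. Usando j(0) = 72, obtenemos j(t) = 72·exp(2·t). Tenemos la sacudida j(t) = 72·exp(2·t). Sustituyendo t = log(3)/2: j(log(3)/2) = 216.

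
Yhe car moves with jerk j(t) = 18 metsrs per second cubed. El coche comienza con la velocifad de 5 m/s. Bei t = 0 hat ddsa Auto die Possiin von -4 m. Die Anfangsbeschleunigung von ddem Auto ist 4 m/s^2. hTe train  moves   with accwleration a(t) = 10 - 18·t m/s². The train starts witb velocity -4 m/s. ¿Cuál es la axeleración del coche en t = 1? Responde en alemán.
Wir müssen unsere Gleichung für den Ruck j(t) = 18 1-mal integrieren. Mit ∫j(t)dt und Anwendung von a(0) = 4, finden wir a(t) = 18·t + 4. Mit a(t) = 18·t + 4 und Einsetzen von t = 1, finden wir a = 22.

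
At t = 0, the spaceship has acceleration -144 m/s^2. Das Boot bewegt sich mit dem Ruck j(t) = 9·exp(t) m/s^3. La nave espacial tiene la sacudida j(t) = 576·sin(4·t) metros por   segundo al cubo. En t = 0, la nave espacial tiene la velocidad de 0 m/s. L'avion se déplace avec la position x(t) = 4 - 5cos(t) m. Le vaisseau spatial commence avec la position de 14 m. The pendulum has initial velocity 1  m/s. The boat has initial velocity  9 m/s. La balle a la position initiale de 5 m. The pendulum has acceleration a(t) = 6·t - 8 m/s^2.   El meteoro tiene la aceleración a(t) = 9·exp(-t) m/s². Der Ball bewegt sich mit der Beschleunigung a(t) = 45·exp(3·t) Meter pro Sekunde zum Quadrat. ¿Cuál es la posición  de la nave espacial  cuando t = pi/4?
Debemos encontrar la antiderivada de nuestra ecuación de la sacudida j(t) = 576·sin(4·t) 3 veces. Tomando ∫j(t)dt y aplicando a(0) = -144, encontramos a(t) = -144·cos(4·t). Integrando la aceleración y usando la condición inicial v(0) = 0, obtenemos v(t) = -36·sin(4·t). La integral de la velocidad, con x(0) = 14, da la posición: x(t) = 9·cos(4·t) + 5. Usando x(t) = 9·cos(4·t) + 5 y sustituyendo t = pi/4, encontramos x = -4.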